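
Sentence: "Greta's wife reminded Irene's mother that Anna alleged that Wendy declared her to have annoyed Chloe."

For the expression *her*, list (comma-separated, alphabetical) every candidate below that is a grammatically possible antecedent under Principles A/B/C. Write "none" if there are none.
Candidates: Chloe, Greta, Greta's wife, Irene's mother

*her* is a pronoun; Principle B requires it to be free in its binding domain — the clause headed by 'declared'.
— Chloe: object of the clause headed by 'annoyed'; is c-commanded by the pronoun; coreference would bind this R-expression — blocked (Principle C).
— Greta: possessor inside the subject DP of the matrix clause; does not c-command the pronoun — Principle B does not apply; allowed.
— Greta's wife: subject of the matrix clause; c-commands the pronoun but lies outside its binding domain — allowed.
— Irene's mother: object of the matrix clause; c-commands the pronoun but lies outside its binding domain — allowed.

Greta, Greta's wife, Irene's mother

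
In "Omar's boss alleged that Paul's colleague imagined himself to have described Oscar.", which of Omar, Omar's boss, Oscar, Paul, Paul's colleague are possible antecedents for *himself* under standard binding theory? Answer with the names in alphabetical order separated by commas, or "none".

Paul's colleague

*himself* is a reflexive; Principle A requires it to be bound within its binding domain — the clause headed by 'imagined'.
— Omar: possessor inside the subject DP of the matrix clause; does not c-command the reflexive — cannot bind it (Principle A).
— Omar's boss: subject of the matrix clause; c-commands the reflexive but lies outside its binding domain — cannot bind it (Principle A).
— Oscar: object of the clause headed by 'described'; does not c-command the reflexive — cannot bind it (Principle A).
— Paul: possessor inside the subject DP of the clause headed by 'imagined'; does not c-command the reflexive — cannot bind it (Principle A).
— Paul's colleague: subject of the clause headed by 'imagined'; c-commands the reflexive within its binding domain — allowed (Principle A).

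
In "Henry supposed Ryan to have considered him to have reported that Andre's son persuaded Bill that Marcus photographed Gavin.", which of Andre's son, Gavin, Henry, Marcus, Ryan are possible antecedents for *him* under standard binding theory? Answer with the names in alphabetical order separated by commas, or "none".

Henry

*him* is a pronoun; Principle B requires it to be free in its binding domain — the clause headed by 'considered'.
— Andre's son: subject of the clause headed by 'persuaded'; is c-commanded by the pronoun; coreference would bind this R-expression — blocked (Principle C).
— Gavin: object of the clause headed by 'photographed'; is c-commanded by the pronoun; coreference would bind this R-expression — blocked (Principle C).
— Henry: subject of the matrix clause; c-commands the pronoun but lies outside its binding domain — allowed.
— Marcus: subject of the clause headed by 'photographed'; is c-commanded by the pronoun; coreference would bind this R-expression — blocked (Principle C).
— Ryan: subject of the clause headed by 'considered'; c-commands the pronoun within its binding domain — blocked (Principle B).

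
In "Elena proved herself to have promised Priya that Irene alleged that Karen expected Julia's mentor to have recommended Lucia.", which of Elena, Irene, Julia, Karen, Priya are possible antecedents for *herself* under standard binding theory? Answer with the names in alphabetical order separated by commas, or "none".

Elena

*herself* is a reflexive; Principle A requires it to be bound within its binding domain — the matrix clause.
— Elena: subject of the matrix clause; c-commands the reflexive within its binding domain — allowed (Principle A).
— Irene: subject of the clause headed by 'alleged'; does not c-command the reflexive — cannot bind it (Principle A).
— Julia: possessor inside the subject DP of the clause headed by 'recommended'; does not c-command the reflexive — cannot bind it (Principle A).
— Karen: subject of the clause headed by 'expected'; does not c-command the reflexive — cannot bind it (Principle A).
— Priya: object of the clause headed by 'promised'; does not c-command the reflexive — cannot bind it (Principle A).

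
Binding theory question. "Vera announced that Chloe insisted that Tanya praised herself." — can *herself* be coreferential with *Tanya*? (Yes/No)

Yes

*herself* is a reflexive; Principle A requires it to be bound within its binding domain — the clause headed by 'praised'.
— Tanya: subject of the clause headed by 'praised'; c-commands the reflexive within its binding domain — allowed (Principle A).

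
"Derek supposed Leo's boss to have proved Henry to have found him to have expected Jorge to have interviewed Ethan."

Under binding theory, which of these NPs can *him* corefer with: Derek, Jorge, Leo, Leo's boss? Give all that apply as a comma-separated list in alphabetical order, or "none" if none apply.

Derek, Leo, Leo's boss

*him* is a pronoun; Principle B requires it to be free in its binding domain — the clause headed by 'found'.
— Derek: subject of the matrix clause; c-commands the pronoun but lies outside its binding domain — allowed.
— Jorge: subject of the clause headed by 'interviewed'; is c-commanded by the pronoun; coreference would bind this R-expression — blocked (Principle C).
— Leo: possessor inside the subject DP of the clause headed by 'proved'; does not c-command the pronoun — Principle B does not apply; allowed.
— Leo's boss: subject of the clause headed by 'proved'; c-commands the pronoun but lies outside its binding domain — allowed.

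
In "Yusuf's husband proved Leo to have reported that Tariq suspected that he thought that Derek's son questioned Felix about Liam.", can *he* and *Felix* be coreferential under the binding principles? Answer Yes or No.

*Felix* is an R-expression; Principle C requires it to be free (not bound by any c-commanding expression).
— he: subject of the clause headed by 'thought'; the pronoun c-commands the R-expression — coreference blocked (Principle C).

No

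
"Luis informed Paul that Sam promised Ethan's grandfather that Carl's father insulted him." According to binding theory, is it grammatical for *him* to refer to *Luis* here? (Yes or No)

*Luis* is an R-expression; Principle C requires it to be free (not bound by any c-commanding expression).
— him: object of the clause headed by 'insulted'; the pronoun does not c-command the R-expression — coreference allowed.

Yes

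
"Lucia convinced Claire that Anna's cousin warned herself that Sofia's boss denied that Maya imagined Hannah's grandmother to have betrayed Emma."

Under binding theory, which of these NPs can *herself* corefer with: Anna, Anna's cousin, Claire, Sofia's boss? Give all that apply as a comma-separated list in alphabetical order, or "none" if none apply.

*herself* is a reflexive; Principle A requires it to be bound within its binding domain — the clause headed by 'warned'.
— Anna: possessor inside the subject DP of the clause headed by 'warned'; does not c-command the reflexive — cannot bind it (Principle A).
— Anna's cousin: subject of the clause headed by 'warned'; c-commands the reflexive within its binding domain — allowed (Principle A).
— Claire: object of the matrix clause; c-commands the reflexive but lies outside its binding domain — cannot bind it (Principle A).
— Sofia's boss: subject of the clause headed by 'denied'; does not c-command the reflexive — cannot bind it (Principle A).

Anna's cousin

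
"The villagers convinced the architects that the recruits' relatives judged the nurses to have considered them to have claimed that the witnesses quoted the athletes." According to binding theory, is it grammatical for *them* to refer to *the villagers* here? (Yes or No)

*the villagers* is an R-expression; Principle C requires it to be free (not bound by any c-commanding expression).
— them: subject of the clause headed by 'claimed'; the pronoun does not c-command the R-expression — coreference allowed.

Yes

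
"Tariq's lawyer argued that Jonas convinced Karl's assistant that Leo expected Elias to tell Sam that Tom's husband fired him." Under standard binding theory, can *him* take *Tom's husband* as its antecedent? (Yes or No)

No

*him* is a pronoun; Principle B requires it to be free in its binding domain — the clause headed by 'fired'.
— Tom's husband: subject of the clause headed by 'fired'; c-commands the pronoun within its binding domain — blocked (Principle B).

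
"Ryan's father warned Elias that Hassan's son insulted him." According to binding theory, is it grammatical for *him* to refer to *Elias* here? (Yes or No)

*Elias* is an R-expression; Principle C requires it to be free (not bound by any c-commanding expression).
— him: object of the clause headed by 'insulted'; the pronoun does not c-command the R-expression — coreference allowed.

Yes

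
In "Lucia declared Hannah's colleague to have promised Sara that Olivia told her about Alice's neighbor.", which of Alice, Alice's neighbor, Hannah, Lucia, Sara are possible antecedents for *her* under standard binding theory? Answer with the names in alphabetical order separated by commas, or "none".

Hannah, Lucia, Sara

*her* is a pronoun; Principle B requires it to be free in its binding domain — the clause headed by 'told'.
— Alice: possessor inside the second object DP of the clause headed by 'told'; is c-commanded by the pronoun; coreference would bind this R-expression — blocked (Principle C).
— Alice's neighbor: second object of the clause headed by 'told'; is c-commanded by the pronoun; coreference would bind this R-expression — blocked (Principle C).
— Hannah: possessor inside the subject DP of the clause headed by 'promised'; does not c-command the pronoun — Principle B does not apply; allowed.
— Lucia: subject of the matrix clause; c-commands the pronoun but lies outside its binding domain — allowed.
— Sara: object of the clause headed by 'promised'; c-commands the pronoun but lies outside its binding domain — allowed.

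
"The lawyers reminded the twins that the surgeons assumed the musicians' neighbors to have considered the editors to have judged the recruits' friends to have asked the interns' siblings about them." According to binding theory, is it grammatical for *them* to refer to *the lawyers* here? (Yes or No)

Yes

*the lawyers* is an R-expression; Principle C requires it to be free (not bound by any c-commanding expression).
— them: second object of the clause headed by 'asked'; the pronoun does not c-command the R-expression — coreference allowed.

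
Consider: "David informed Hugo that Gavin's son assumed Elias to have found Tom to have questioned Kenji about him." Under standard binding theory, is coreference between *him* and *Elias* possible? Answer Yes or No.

Yes

*Elias* is an R-expression; Principle C requires it to be free (not bound by any c-commanding expression).
— him: second object of the clause headed by 'questioned'; the pronoun does not c-command the R-expression — coreference allowed.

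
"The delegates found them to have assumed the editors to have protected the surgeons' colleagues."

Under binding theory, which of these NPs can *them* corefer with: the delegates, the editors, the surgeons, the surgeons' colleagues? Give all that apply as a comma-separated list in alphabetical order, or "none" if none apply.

none

*them* is a pronoun; Principle B requires it to be free in its binding domain — the matrix clause.
— the delegates: subject of the matrix clause; c-commands the pronoun within its binding domain — blocked (Principle B).
— the editors: subject of the clause headed by 'protected'; is c-commanded by the pronoun; coreference would bind this R-expression — blocked (Principle C).
— the surgeons: possessor inside the object DP of the clause headed by 'protected'; is c-commanded by the pronoun; coreference would bind this R-expression — blocked (Principle C).
— the surgeons' colleagues: object of the clause headed by 'protected'; is c-commanded by the pronoun; coreference would bind this R-expression — blocked (Principle C).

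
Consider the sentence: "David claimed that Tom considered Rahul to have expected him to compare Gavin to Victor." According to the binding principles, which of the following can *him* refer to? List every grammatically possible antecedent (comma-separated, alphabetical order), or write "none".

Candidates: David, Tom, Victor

*him* is a pronoun; Principle B requires it to be free in its binding domain — the clause headed by 'expected'.
— David: subject of the matrix clause; c-commands the pronoun but lies outside its binding domain — allowed.
— Tom: subject of the clause headed by 'considered'; c-commands the pronoun but lies outside its binding domain — allowed.
— Victor: second object of the clause headed by 'compare'; is c-commanded by the pronoun; coreference would bind this R-expression — blocked (Principle C).

David, Tom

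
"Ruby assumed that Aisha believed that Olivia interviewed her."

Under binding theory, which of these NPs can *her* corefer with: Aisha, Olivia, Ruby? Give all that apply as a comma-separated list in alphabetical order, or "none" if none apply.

*her* is a pronoun; Principle B requires it to be free in its binding domain — the clause headed by 'interviewed'.
— Aisha: subject of the clause headed by 'believed'; c-commands the pronoun but lies outside its binding domain — allowed.
— Olivia: subject of the clause headed by 'interviewed'; c-commands the pronoun within its binding domain — blocked (Principle B).
— Ruby: subject of the matrix clause; c-commands the pronoun but lies outside its binding domain — allowed.

Aisha, Ruby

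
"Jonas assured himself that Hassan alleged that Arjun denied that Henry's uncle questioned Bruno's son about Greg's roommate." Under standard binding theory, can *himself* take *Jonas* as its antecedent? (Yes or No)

*himself* is a reflexive; Principle A requires it to be bound within its binding domain — the matrix clause.
— Jonas: subject of the matrix clause; c-commands the reflexive within its binding domain — allowed (Principle A).

Yes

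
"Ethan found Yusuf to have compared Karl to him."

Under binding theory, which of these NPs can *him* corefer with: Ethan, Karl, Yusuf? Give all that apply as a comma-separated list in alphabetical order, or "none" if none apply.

Ethan

*him* is a pronoun; Principle B requires it to be free in its binding domain — the clause headed by 'compared'.
— Ethan: subject of the matrix clause; c-commands the pronoun but lies outside its binding domain — allowed.
— Karl: object of the clause headed by 'compared'; c-commands the pronoun within its binding domain — blocked (Principle B).
— Yusuf: subject of the clause headed by 'compared'; c-commands the pronoun within its binding domain — blocked (Principle B).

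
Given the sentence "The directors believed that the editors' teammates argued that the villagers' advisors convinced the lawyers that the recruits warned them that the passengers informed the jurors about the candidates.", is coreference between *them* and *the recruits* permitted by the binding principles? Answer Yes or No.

No

*them* is a pronoun; Principle B requires it to be free in its binding domain — the clause headed by 'warned'.
— the recruits: subject of the clause headed by 'warned'; c-commands the pronoun within its binding domain — blocked (Principle B).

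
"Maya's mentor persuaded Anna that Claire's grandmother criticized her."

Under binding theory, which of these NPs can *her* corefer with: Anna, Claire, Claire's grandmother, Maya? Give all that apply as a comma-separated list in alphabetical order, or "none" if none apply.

*her* is a pronoun; Principle B requires it to be free in its binding domain — the clause headed by 'criticized'.
— Anna: object of the matrix clause; c-commands the pronoun but lies outside its binding domain — allowed.
— Claire: possessor inside the subject DP of the clause headed by 'criticized'; does not c-command the pronoun — Principle B does not apply; allowed.
— Claire's grandmother: subject of the clause headed by 'criticized'; c-commands the pronoun within its binding domain — blocked (Principle B).
— Maya: possessor inside the subject DP of the matrix clause; does not c-command the pronoun — Principle B does not apply; allowed.

Anna, Claire, Maya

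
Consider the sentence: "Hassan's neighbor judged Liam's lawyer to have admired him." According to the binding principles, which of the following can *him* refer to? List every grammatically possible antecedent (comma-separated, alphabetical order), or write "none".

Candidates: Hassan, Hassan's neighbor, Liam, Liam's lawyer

*him* is a pronoun; Principle B requires it to be free in its binding domain — the clause headed by 'admired'.
— Hassan: possessor inside the subject DP of the matrix clause; does not c-command the pronoun — Principle B does not apply; allowed.
— Hassan's neighbor: subject of the matrix clause; c-commands the pronoun but lies outside its binding domain — allowed.
— Liam: possessor inside the subject DP of the clause headed by 'admired'; does not c-command the pronoun — Principle B does not apply; allowed.
— Liam's lawyer: subject of the clause headed by 'admired'; c-commands the pronoun within its binding domain — blocked (Principle B).

Hassan, Hassan's neighbor, Liam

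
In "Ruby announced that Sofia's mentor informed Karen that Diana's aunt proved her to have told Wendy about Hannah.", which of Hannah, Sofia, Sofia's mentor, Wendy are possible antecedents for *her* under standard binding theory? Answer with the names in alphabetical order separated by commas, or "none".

*her* is a pronoun; Principle B requires it to be free in its binding domain — the clause headed by 'proved'.
— Hannah: second object of the clause headed by 'told'; is c-commanded by the pronoun; coreference would bind this R-expression — blocked (Principle C).
— Sofia: possessor inside the subject DP of the clause headed by 'informed'; does not c-command the pronoun — Principle B does not apply; allowed.
— Sofia's mentor: subject of the clause headed by 'informed'; c-commands the pronoun but lies outside its binding domain — allowed.
— Wendy: object of the clause headed by 'told'; is c-commanded by the pronoun; coreference would bind this R-expression — blocked (Principle C).

Sofia, Sofia's mentor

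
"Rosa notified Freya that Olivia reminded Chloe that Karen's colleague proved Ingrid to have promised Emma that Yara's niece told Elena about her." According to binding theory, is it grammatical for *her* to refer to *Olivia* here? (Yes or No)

*Olivia* is an R-expression; Principle C requires it to be free (not bound by any c-commanding expression).
— her: second object of the clause headed by 'told'; the pronoun does not c-command the R-expression — coreference allowed.

Yes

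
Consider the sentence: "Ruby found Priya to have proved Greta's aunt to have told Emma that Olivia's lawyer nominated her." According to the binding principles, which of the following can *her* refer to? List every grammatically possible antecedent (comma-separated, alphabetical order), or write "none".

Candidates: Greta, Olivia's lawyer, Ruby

Greta, Ruby

*her* is a pronoun; Principle B requires it to be free in its binding domain — the clause headed by 'nominated'.
— Greta: possessor inside the subject DP of the clause headed by 'told'; does not c-command the pronoun — Principle B does not apply; allowed.
— Olivia's lawyer: subject of the clause headed by 'nominated'; c-commands the pronoun within its binding domain — blocked (Principle B).
— Ruby: subject of the matrix clause; c-commands the pronoun but lies outside its binding domain — allowed.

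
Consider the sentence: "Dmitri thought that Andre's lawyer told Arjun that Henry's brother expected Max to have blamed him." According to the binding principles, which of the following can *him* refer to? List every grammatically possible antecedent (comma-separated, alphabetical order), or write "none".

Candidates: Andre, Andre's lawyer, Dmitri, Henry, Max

Andre, Andre's lawyer, Dmitri, Henry

*him* is a pronoun; Principle B requires it to be free in its binding domain — the clause headed by 'blamed'.
— Andre: possessor inside the subject DP of the clause headed by 'told'; does not c-command the pronoun — Principle B does not apply; allowed.
— Andre's lawyer: subject of the clause headed by 'told'; c-commands the pronoun but lies outside its binding domain — allowed.
— Dmitri: subject of the matrix clause; c-commands the pronoun but lies outside its binding domain — allowed.
— Henry: possessor inside the subject DP of the clause headed by 'expected'; does not c-command the pronoun — Principle B does not apply; allowed.
— Max: subject of the clause headed by 'blamed'; c-commands the pronoun within its binding domain — blocked (Principle B).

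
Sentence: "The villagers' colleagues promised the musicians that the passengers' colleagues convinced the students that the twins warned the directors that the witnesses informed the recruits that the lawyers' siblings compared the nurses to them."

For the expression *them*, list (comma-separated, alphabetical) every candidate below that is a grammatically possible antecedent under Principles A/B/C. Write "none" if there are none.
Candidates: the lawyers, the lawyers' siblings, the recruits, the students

*them* is a pronoun; Principle B requires it to be free in its binding domain — the clause headed by 'compared'.
— the lawyers: possessor inside the subject DP of the clause headed by 'compared'; does not c-command the pronoun — Principle B does not apply; allowed.
— the lawyers' siblings: subject of the clause headed by 'compared'; c-commands the pronoun within its binding domain — blocked (Principle B).
— the recruits: object of the clause headed by 'informed'; c-commands the pronoun but lies outside its binding domain — allowed.
— the students: object of the clause headed by 'convinced'; c-commands the pronoun but lies outside its binding domain — allowed.

the lawyers, the recruits, the students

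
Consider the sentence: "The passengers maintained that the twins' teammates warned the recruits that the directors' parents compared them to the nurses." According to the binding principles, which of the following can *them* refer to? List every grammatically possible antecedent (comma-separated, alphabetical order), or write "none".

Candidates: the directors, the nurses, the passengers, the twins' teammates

*them* is a pronoun; Principle B requires it to be free in its binding domain — the clause headed by 'compared'.
— the directors: possessor inside the subject DP of the clause headed by 'compared'; does not c-command the pronoun — Principle B does not apply; allowed.
— the nurses: second object of the clause headed by 'compared'; is c-commanded by the pronoun; coreference would bind this R-expression — blocked (Principle C).
— the passengers: subject of the matrix clause; c-commands the pronoun but lies outside its binding domain — allowed.
— the twins' teammates: subject of the clause headed by 'warned'; c-commands the pronoun but lies outside its binding domain — allowed.

the directors, the passengers, the twins' teammates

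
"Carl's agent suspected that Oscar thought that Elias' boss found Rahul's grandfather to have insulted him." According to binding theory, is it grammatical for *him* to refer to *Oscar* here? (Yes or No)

Yes

*Oscar* is an R-expression; Principle C requires it to be free (not bound by any c-commanding expression).
— him: object of the clause headed by 'insulted'; the pronoun does not c-command the R-expression — coreference allowed.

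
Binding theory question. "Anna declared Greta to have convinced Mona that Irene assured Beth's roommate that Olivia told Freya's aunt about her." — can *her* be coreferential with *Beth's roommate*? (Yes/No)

Yes

*her* is a pronoun; Principle B requires it to be free in its binding domain — the clause headed by 'told'.
— Beth's roommate: object of the clause headed by 'assured'; c-commands the pronoun but lies outside its binding domain — allowed.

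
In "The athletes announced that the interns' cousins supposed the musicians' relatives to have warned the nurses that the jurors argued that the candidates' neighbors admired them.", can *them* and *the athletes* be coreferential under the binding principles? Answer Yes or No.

Yes

*the athletes* is an R-expression; Principle C requires it to be free (not bound by any c-commanding expression).
— them: object of the clause headed by 'admired'; the pronoun does not c-command the R-expression — coreference allowed.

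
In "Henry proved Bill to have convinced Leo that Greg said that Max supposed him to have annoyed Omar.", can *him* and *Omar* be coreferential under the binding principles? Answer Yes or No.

No

*Omar* is an R-expression; Principle C requires it to be free (not bound by any c-commanding expression).
— him: subject of the clause headed by 'annoyed'; the pronoun c-commands the R-expression — coreference blocked (Principle C).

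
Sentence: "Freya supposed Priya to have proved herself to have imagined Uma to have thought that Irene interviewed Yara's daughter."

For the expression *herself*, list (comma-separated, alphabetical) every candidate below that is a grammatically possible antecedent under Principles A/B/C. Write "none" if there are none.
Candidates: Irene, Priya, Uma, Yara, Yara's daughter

Priya

*herself* is a reflexive; Principle A requires it to be bound within its binding domain — the clause headed by 'proved'.
— Irene: subject of the clause headed by 'interviewed'; does not c-command the reflexive — cannot bind it (Principle A).
— Priya: subject of the clause headed by 'proved'; c-commands the reflexive within its binding domain — allowed (Principle A).
— Uma: subject of the clause headed by 'thought'; does not c-command the reflexive — cannot bind it (Principle A).
— Yara: possessor inside the object DP of the clause headed by 'interviewed'; does not c-command the reflexive — cannot bind it (Principle A).
— Yara's daughter: object of the clause headed by 'interviewed'; does not c-command the reflexive — cannot bind it (Principle A).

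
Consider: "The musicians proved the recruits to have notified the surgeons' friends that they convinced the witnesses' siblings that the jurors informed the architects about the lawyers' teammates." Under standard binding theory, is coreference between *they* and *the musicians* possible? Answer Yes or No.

*the musicians* is an R-expression; Principle C requires it to be free (not bound by any c-commanding expression).
— they: subject of the clause headed by 'convinced'; the pronoun does not c-command the R-expression — coreference allowed.

Yes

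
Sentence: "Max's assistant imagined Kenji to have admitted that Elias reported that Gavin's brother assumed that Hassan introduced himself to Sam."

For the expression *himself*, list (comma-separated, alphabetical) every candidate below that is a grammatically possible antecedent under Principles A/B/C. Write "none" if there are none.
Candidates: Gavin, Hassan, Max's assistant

Hassan

*himself* is a reflexive; Principle A requires it to be bound within its binding domain — the clause headed by 'introduced'.
— Gavin: possessor inside the subject DP of the clause headed by 'assumed'; does not c-command the reflexive — cannot bind it (Principle A).
— Hassan: subject of the clause headed by 'introduced'; c-commands the reflexive within its binding domain — allowed (Principle A).
— Max's assistant: subject of the matrix clause; c-commands the reflexive but lies outside its binding domain — cannot bind it (Principle A).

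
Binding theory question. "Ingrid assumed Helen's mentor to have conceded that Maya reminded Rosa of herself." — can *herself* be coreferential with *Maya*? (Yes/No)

*herself* is a reflexive; Principle A requires it to be bound within its binding domain — the clause headed by 'reminded'.
— Maya: subject of the clause headed by 'reminded'; c-commands the reflexive within its binding domain — allowed (Principle A).

Yes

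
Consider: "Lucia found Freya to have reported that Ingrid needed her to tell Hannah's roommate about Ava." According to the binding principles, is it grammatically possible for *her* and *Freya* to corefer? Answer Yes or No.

*her* is a pronoun; Principle B requires it to be free in its binding domain — the clause headed by 'needed'.
— Freya: subject of the clause headed by 'reported'; c-commands the pronoun but lies outside its binding domain — allowed.

Yes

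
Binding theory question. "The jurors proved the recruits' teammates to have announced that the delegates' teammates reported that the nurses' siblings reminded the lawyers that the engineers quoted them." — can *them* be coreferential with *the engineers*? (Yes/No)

*them* is a pronoun; Principle B requires it to be free in its binding domain — the clause headed by 'quoted'.
— the engineers: subject of the clause headed by 'quoted'; c-commands the pronoun within its binding domain — blocked (Principle B).

No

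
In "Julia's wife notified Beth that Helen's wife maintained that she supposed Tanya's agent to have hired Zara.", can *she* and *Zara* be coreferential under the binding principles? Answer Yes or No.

No

*Zara* is an R-expression; Principle C requires it to be free (not bound by any c-commanding expression).
— she: subject of the clause headed by 'supposed'; the pronoun c-commands the R-expression — coreference blocked (Principle C).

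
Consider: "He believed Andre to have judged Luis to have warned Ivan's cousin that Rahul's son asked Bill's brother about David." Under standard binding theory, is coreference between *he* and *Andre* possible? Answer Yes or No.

No

*Andre* is an R-expression; Principle C requires it to be free (not bound by any c-commanding expression).
— he: subject of the matrix clause; the pronoun c-commands the R-expression — coreference blocked (Principle C).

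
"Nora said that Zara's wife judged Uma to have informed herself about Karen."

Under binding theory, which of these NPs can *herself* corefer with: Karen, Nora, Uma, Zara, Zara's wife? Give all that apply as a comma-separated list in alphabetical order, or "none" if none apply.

Uma

*herself* is a reflexive; Principle A requires it to be bound within its binding domain — the clause headed by 'informed'.
— Karen: second object of the clause headed by 'informed'; does not c-command the reflexive — cannot bind it (Principle A).
— Nora: subject of the matrix clause; c-commands the reflexive but lies outside its binding domain — cannot bind it (Principle A).
— Uma: subject of the clause headed by 'informed'; c-commands the reflexive within its binding domain — allowed (Principle A).
— Zara: possessor inside the subject DP of the clause headed by 'judged'; does not c-command the reflexive — cannot bind it (Principle A).
— Zara's wife: subject of the clause headed by 'judged'; c-commands the reflexive but lies outside its binding domain — cannot bind it (Principle A).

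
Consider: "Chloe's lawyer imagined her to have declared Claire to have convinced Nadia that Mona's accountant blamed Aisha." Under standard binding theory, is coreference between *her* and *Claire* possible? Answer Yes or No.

*Claire* is an R-expression; Principle C requires it to be free (not bound by any c-commanding expression).
— her: subject of the clause headed by 'declared'; the pronoun c-commands the R-expression — coreference blocked (Principle C).

No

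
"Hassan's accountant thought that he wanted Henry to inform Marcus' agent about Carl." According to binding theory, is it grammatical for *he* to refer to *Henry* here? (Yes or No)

No

*Henry* is an R-expression; Principle C requires it to be free (not bound by any c-commanding expression).
— he: subject of the clause headed by 'wanted'; the pronoun c-commands the R-expression — coreference blocked (Principle C).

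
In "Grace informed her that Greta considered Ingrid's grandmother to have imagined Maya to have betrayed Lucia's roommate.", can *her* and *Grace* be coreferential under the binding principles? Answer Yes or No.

*Grace* is an R-expression; Principle C requires it to be free (not bound by any c-commanding expression).
— her: object of the matrix clause; the R-expression locally c-commands the pronoun — coreference blocked (Principle B on the pronoun).

No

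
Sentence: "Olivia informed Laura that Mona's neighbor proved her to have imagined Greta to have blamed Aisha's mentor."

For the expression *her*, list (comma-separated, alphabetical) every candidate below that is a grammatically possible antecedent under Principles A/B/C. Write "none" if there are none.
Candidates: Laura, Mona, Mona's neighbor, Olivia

*her* is a pronoun; Principle B requires it to be free in its binding domain — the clause headed by 'proved'.
— Laura: object of the matrix clause; c-commands the pronoun but lies outside its binding domain — allowed.
— Mona: possessor inside the subject DP of the clause headed by 'proved'; does not c-command the pronoun — Principle B does not apply; allowed.
— Mona's neighbor: subject of the clause headed by 'proved'; c-commands the pronoun within its binding domain — blocked (Principle B).
— Olivia: subject of the matrix clause; c-commands the pronoun but lies outside its binding domain — allowed.

Laura, Mona, Olivia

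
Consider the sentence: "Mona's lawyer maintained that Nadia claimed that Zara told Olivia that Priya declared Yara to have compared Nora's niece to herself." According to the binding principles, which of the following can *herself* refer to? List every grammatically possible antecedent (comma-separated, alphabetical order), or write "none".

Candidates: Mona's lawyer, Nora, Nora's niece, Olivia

*herself* is a reflexive; Principle A requires it to be bound within its binding domain — the clause headed by 'compared'.
— Mona's lawyer: subject of the matrix clause; c-commands the reflexive but lies outside its binding domain — cannot bind it (Principle A).
— Nora: possessor inside the object DP of the clause headed by 'compared'; does not c-command the reflexive — cannot bind it (Principle A).
— Nora's niece: object of the clause headed by 'compared'; c-commands the reflexive within its binding domain — allowed (Principle A).
— Olivia: object of the clause headed by 'told'; c-commands the reflexive but lies outside its binding domain — cannot bind it (Principle A).

Nora's niece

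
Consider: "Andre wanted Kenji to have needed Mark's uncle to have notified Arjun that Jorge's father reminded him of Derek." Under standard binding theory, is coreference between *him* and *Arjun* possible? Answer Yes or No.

*Arjun* is an R-expression; Principle C requires it to be free (not bound by any c-commanding expression).
— him: object of the clause headed by 'reminded'; the pronoun does not c-command the R-expression — coreference allowed.

Yes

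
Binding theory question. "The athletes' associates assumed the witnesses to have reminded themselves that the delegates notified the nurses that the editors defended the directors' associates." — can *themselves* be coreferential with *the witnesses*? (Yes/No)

Yes

*themselves* is a reflexive; Principle A requires it to be bound within its binding domain — the clause headed by 'reminded'.
— the witnesses: subject of the clause headed by 'reminded'; c-commands the reflexive within its binding domain — allowed (Principle A).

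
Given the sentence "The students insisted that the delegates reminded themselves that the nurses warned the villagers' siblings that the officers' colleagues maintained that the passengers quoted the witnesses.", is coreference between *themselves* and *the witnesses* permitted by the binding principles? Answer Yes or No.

*themselves* is a reflexive; Principle A requires it to be bound within its binding domain — the clause headed by 'reminded'.
— the witnesses: object of the clause headed by 'quoted'; does not c-command the reflexive — cannot bind it (Principle A).

No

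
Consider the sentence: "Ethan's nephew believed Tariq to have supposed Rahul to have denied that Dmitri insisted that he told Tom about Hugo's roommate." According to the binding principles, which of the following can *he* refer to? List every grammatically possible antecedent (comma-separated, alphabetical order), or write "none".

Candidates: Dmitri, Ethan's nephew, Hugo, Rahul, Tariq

Dmitri, Ethan's nephew, Rahul, Tariq

*he* is a pronoun; Principle B requires it to be free in its binding domain — the clause headed by 'told'.
— Dmitri: subject of the clause headed by 'insisted'; c-commands the pronoun but lies outside its binding domain — allowed.
— Ethan's nephew: subject of the matrix clause; c-commands the pronoun but lies outside its binding domain — allowed.
— Hugo: possessor inside the second object DP of the clause headed by 'told'; is c-commanded by the pronoun; coreference would bind this R-expression — blocked (Principle C).
— Rahul: subject of the clause headed by 'denied'; c-commands the pronoun but lies outside its binding domain — allowed.
— Tariq: subject of the clause headed by 'supposed'; c-commands the pronoun but lies outside its binding domain — allowed.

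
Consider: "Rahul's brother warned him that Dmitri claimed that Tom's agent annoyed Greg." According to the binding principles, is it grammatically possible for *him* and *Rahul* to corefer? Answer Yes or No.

Yes

*him* is a pronoun; Principle B requires it to be free in its binding domain — the matrix clause.
— Rahul: possessor inside the subject DP of the matrix clause; does not c-command the pronoun — Principle B does not apply; allowed.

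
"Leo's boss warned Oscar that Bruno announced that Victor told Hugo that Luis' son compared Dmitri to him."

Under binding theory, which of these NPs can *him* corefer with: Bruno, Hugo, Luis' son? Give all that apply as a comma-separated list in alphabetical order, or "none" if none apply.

Bruno, Hugo

*him* is a pronoun; Principle B requires it to be free in its binding domain — the clause headed by 'compared'.
— Bruno: subject of the clause headed by 'announced'; c-commands the pronoun but lies outside its binding domain — allowed.
— Hugo: object of the clause headed by 'told'; c-commands the pronoun but lies outside its binding domain — allowed.
— Luis' son: subject of the clause headed by 'compared'; c-commands the pronoun within its binding domain — blocked (Principle B).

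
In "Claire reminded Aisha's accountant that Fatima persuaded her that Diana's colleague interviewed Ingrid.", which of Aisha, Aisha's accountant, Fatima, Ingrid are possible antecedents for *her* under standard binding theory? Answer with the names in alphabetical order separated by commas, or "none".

Aisha, Aisha's accountant

*her* is a pronoun; Principle B requires it to be free in its binding domain — the clause headed by 'persuaded'.
— Aisha: possessor inside the object DP of the matrix clause; does not c-command the pronoun — Principle B does not apply; allowed.
— Aisha's accountant: object of the matrix clause; c-commands the pronoun but lies outside its binding domain — allowed.
— Fatima: subject of the clause headed by 'persuaded'; c-commands the pronoun within its binding domain — blocked (Principle B).
— Ingrid: object of the clause headed by 'interviewed'; is c-commanded by the pronoun; coreference would bind this R-expression — blocked (Principle C).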